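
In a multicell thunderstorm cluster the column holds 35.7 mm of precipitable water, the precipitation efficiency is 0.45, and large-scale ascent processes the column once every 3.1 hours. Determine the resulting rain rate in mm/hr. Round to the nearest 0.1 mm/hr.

R ≈ 5.2 mm/hr

Each overturning extracts ε × PW = 0.45 × 35.7 = 16.065 mm.
Rate = ε·PW / τ = 16.065 / 3.1 h = 5.2 mm/hr.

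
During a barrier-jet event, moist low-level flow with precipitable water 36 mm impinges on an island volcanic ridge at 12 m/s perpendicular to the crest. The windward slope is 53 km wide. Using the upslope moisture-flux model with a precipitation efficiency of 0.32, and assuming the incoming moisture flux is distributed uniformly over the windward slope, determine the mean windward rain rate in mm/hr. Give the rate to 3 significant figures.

Incoming column moisture flux per unit ridge length: F = V × PW = 12 × 36 = 432 mm·m/s.
Spread over the 53 km slope with efficiency ε = 0.32: R = ε·F/W = 0.32 × 432 / 53000 m = 2.608e-03 mm/s.
R = 2.608e-03 × 3600 = 9.39 mm/hr.

R ≈ 9.39 mm/hr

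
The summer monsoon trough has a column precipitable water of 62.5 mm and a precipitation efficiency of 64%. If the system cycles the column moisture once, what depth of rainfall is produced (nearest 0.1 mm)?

Rainfall = ε × PW = 0.64 × 62.5 = 40.0 mm.

rainfall ≈ 40.0 mm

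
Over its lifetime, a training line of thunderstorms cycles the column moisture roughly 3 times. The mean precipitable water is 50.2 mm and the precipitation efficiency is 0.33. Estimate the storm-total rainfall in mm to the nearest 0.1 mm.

rainfall ≈ 49.7 mm

Each cycle deposits ε × PW = 0.33 × 50.2 = 16.566 mm.
Over 3 cycles: 3 × 16.566 = 49.7 mm.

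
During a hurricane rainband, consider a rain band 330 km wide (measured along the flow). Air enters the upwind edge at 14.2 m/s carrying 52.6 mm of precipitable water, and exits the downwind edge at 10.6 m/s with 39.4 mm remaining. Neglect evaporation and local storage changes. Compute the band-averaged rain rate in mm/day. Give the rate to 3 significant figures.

Column moisture flux per unit crosswind length is F = V × PW.
Inflow: F_in = 14.2 × 52.6 = 746.92 mm·m/s
Outflow: F_out = 10.6 × 39.4 = 417.64 mm·m/s
Steady-state rate R = (F_in − F_out)/L = (746.92 − 417.64) / 330000 m = 9.978e-04 mm/s.
R = 9.978e-04 × 3600 × 24 = 86.2 mm/day.

R ≈ 86.2 mm/day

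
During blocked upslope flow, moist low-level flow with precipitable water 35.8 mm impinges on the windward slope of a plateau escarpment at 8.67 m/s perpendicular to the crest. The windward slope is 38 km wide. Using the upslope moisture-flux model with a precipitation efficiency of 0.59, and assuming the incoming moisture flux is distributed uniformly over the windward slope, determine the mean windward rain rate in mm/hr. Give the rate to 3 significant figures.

Incoming column moisture flux per unit ridge length: F = V × PW = 8.67 × 35.8 = 310.386 mm·m/s.
Spread over the 38 km slope with efficiency ε = 0.59: R = ε·F/W = 0.59 × 310.386 / 38000 m = 4.819e-03 mm/s.
R = 4.819e-03 × 3600 = 17.3 mm/hr.

R ≈ 17.3 mm/hr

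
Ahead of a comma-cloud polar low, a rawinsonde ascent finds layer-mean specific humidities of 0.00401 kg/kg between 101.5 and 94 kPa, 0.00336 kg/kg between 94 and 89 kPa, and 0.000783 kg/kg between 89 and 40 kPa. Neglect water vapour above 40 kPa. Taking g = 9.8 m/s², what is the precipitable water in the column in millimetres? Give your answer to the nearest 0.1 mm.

PW ≈ 8.7 mm

Precipitable water is the column-integrated vapour mass per unit area: PW = (1/g) Σ q̄ Δp, with q in kg/kg and Δp in Pa (1 kg/m² of water = 1 mm).
Layer 101.5–94 kPa: Δp = 75 hPa = 7500 Pa, q̄ = 0.00401 kg/kg → 0.00401 × 7500 / 9.8 = 3.07 mm
Layer 94–89 kPa: Δp = 50 hPa = 5000 Pa, q̄ = 0.00336 kg/kg → 0.00336 × 5000 / 9.8 = 1.71 mm
Layer 89–40 kPa: Δp = 490 hPa = 49000 Pa, q̄ = 0.000783 kg/kg → 0.000783 × 49000 / 9.8 = 3.92 mm
PW = 3.07 + 1.71 + 3.92 = 8.70 ≈ 8.7 mm.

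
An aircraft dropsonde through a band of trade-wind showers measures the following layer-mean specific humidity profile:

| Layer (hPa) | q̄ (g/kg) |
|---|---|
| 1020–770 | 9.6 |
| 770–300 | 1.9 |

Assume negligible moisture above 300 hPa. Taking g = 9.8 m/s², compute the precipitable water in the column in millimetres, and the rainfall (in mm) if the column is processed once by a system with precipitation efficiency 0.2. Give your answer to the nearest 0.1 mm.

Precipitable water is the column-integrated vapour mass per unit area: PW = (1/g) Σ q̄ Δp, with q in kg/kg and Δp in Pa (1 kg/m² of water = 1 mm).
Layer 1020–770 hPa: Δp = 250 hPa = 25000 Pa, q̄ = 0.0096 kg/kg → 0.0096 × 25000 / 9.8 = 24.49 mm
Layer 770–300 hPa: Δp = 470 hPa = 47000 Pa, q̄ = 0.0019 kg/kg → 0.0019 × 47000 / 9.8 = 9.11 mm
PW = 24.49 + 9.11 = 33.60 ≈ 33.6 mm.
Rainfall = ε × PW = 0.2 × 33.6 = 6.7 mm.

PW ≈ 33.6 mm; rainfall ≈ 6.7 mm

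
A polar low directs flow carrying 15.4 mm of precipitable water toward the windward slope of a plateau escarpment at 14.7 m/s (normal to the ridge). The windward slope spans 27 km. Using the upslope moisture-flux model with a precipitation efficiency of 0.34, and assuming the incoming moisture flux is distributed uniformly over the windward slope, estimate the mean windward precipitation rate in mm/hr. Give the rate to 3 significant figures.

R ≈ 10.3 mm/hr

Incoming column moisture flux per unit ridge length: F = V × PW = 14.7 × 15.4 = 226.38 mm·m/s.
Spread over the 27 km slope with efficiency ε = 0.34: R = ε·F/W = 0.34 × 226.38 / 27000 m = 2.851e-03 mm/s.
R = 2.851e-03 × 3600 = 10.3 mm/hr.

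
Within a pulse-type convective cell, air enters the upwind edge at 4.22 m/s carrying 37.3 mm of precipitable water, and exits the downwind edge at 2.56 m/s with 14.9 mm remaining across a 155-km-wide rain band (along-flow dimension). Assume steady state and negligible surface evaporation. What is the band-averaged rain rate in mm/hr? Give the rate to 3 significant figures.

R ≈ 2.77 mm/hr

Column moisture flux per unit crosswind length is F = V × PW.
Inflow: F_in = 4.22 × 37.3 = 157.406 mm·m/s
Outflow: F_out = 2.56 × 14.9 = 38.144 mm·m/s
Steady-state rate R = (F_in − F_out)/L = (157.406 − 38.144) / 155000 m = 7.694e-04 mm/s.
R = 7.694e-04 × 3600 = 2.77 mm/hr.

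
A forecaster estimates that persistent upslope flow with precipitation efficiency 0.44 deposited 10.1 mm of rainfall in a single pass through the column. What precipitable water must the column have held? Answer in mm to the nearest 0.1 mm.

PW = rainfall / ε = 10.1 / 0.44 = 23.0 mm.

PW ≈ 23.0 mm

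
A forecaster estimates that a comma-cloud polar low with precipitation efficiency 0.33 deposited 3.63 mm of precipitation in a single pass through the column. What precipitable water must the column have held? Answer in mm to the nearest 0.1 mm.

PW = precipitation / ε = 3.63 / 0.33 = 11.0 mm.

PW ≈ 11.0 mm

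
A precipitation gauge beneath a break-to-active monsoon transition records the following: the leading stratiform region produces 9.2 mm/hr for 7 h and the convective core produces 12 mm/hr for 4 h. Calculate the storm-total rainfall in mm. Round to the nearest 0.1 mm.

Total = Σ Rᵢ Δtᵢ = 9.2 × 7 + 12 × 4
      = 64.4 + 48 = 112.4 mm.

total ≈ 112.4 mm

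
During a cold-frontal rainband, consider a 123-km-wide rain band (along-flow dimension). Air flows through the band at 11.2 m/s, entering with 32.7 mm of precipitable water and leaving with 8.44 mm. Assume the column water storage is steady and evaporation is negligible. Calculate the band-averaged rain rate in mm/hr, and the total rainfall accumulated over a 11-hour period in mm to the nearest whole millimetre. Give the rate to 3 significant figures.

Column moisture flux per unit crosswind length is F = V × PW.
Inflow: F_in = 11.2 × 32.7 = 366.24 mm·m/s
Outflow: F_out = 11.2 × 8.44 = 94.528 mm·m/s
Steady-state rate R = (F_in − F_out)/L = (366.24 − 94.528) / 123000 m = 2.209e-03 mm/s.
R = 2.209e-03 × 3600 = 7.95 mm/hr.
Over 11 h: total = 7.95 × 11 = 87.45 ≈ 87 mm.

R ≈ 7.95 mm/hr; total ≈ 87 mm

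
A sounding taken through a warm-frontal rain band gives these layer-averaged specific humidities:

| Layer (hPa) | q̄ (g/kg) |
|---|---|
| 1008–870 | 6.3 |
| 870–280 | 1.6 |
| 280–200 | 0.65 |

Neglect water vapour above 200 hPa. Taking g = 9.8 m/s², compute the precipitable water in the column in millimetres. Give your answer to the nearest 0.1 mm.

PW ≈ 19.0 mm

Precipitable water is the column-integrated vapour mass per unit area: PW = (1/g) Σ q̄ Δp, with q in kg/kg and Δp in Pa (1 kg/m² of water = 1 mm).
Layer 1008–870 hPa: Δp = 138 hPa = 13800 Pa, q̄ = 0.0063 kg/kg → 0.0063 × 13800 / 9.8 = 8.87 mm
Layer 870–280 hPa: Δp = 590 hPa = 59000 Pa, q̄ = 0.0016 kg/kg → 0.0016 × 59000 / 9.8 = 9.63 mm
Layer 280–200 hPa: Δp = 80 hPa = 8000 Pa, q̄ = 0.00065 kg/kg → 0.00065 × 8000 / 9.8 = 0.53 mm
PW = 8.87 + 9.63 + 0.53 = 19.03 ≈ 19.0 mm.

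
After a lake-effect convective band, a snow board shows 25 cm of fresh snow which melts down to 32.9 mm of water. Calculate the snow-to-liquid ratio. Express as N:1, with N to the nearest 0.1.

ratio ≈ 7.6

Ratio = snow depth / SWE = 250 mm / 32.9 mm = 7.6, i.e. 7.6:1.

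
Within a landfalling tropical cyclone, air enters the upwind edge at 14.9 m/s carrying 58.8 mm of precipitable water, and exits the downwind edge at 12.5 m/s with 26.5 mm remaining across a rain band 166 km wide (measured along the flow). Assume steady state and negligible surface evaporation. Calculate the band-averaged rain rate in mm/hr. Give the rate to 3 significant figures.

Column moisture flux per unit crosswind length is F = V × PW.
Inflow: F_in = 14.9 × 58.8 = 876.12 mm·m/s
Outflow: F_out = 12.5 × 26.5 = 331.25 mm·m/s
Steady-state rate R = (F_in − F_out)/L = (876.12 − 331.25) / 166000 m = 3.282e-03 mm/s.
R = 3.282e-03 × 3600 = 11.8 mm/hr.

R ≈ 11.8 mm/hr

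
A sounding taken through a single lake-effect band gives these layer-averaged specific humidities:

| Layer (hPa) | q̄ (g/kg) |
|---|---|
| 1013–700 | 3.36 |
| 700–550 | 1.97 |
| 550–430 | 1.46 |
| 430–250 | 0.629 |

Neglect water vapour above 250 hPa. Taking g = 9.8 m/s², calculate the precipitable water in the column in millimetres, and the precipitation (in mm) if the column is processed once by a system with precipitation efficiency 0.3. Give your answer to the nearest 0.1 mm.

PW ≈ 16.7 mm; precipitation ≈ 5.0 mm

Precipitable water is the column-integrated vapour mass per unit area: PW = (1/g) Σ q̄ Δp, with q in kg/kg and Δp in Pa (1 kg/m² of water = 1 mm).
Layer 1013–700 hPa: Δp = 313 hPa = 31300 Pa, q̄ = 0.00336 kg/kg → 0.00336 × 31300 / 9.8 = 10.73 mm
Layer 700–550 hPa: Δp = 150 hPa = 15000 Pa, q̄ = 0.00197 kg/kg → 0.00197 × 15000 / 9.8 = 3.02 mm
Layer 550–430 hPa: Δp = 120 hPa = 12000 Pa, q̄ = 0.00146 kg/kg → 0.00146 × 12000 / 9.8 = 1.79 mm
Layer 430–250 hPa: Δp = 180 hPa = 18000 Pa, q̄ = 0.000629 kg/kg → 0.000629 × 18000 / 9.8 = 1.16 mm
PW = 10.73 + 3.02 + 1.79 + 1.16 = 16.70 ≈ 16.7 mm.
Precipitation = ε × PW = 0.3 × 16.7 = 5.0 mm.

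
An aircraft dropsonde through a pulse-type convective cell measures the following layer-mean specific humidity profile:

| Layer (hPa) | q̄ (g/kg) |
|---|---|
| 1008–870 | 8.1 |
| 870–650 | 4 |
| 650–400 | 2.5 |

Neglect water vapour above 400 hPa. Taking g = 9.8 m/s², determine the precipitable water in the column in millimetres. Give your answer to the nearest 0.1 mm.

Precipitable water is the column-integrated vapour mass per unit area: PW = (1/g) Σ q̄ Δp, with q in kg/kg and Δp in Pa (1 kg/m² of water = 1 mm).
Layer 1008–870 hPa: Δp = 138 hPa = 13800 Pa, q̄ = 0.0081 kg/kg → 0.0081 × 13800 / 9.8 = 11.41 mm
Layer 870–650 hPa: Δp = 220 hPa = 22000 Pa, q̄ = 0.004 kg/kg → 0.004 × 22000 / 9.8 = 8.98 mm
Layer 650–400 hPa: Δp = 250 hPa = 25000 Pa, q̄ = 0.0025 kg/kg → 0.0025 × 25000 / 9.8 = 6.38 mm
PW = 11.41 + 8.98 + 6.38 = 26.77 ≈ 26.8 mm.

PW ≈ 26.8 mm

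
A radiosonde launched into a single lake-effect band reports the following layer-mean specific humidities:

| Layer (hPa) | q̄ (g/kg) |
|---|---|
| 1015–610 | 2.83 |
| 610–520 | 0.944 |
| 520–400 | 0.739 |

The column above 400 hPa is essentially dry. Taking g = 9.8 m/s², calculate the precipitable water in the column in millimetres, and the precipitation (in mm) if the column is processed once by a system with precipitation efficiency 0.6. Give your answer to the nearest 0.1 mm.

Precipitable water is the column-integrated vapour mass per unit area: PW = (1/g) Σ q̄ Δp, with q in kg/kg and Δp in Pa (1 kg/m² of water = 1 mm).
Layer 1015–610 hPa: Δp = 405 hPa = 40500 Pa, q̄ = 0.00283 kg/kg → 0.00283 × 40500 / 9.8 = 11.70 mm
Layer 610–520 hPa: Δp = 90 hPa = 9000 Pa, q̄ = 0.000944 kg/kg → 0.000944 × 9000 / 9.8 = 0.87 mm
Layer 520–400 hPa: Δp = 120 hPa = 12000 Pa, q̄ = 0.000739 kg/kg → 0.000739 × 12000 / 9.8 = 0.90 mm
PW = 11.70 + 0.87 + 0.90 = 13.47 ≈ 13.5 mm.
Precipitation = ε × PW = 0.6 × 13.5 = 8.1 mm.

PW ≈ 13.5 mm; precipitation ≈ 8.1 mm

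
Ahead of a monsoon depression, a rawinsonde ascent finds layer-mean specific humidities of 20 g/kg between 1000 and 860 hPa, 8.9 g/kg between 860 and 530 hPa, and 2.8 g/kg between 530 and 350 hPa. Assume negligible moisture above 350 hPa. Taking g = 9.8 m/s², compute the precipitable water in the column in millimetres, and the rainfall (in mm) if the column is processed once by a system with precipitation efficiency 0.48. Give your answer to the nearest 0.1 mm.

PW ≈ 63.7 mm; rainfall ≈ 30.6 mm

Precipitable water is the column-integrated vapour mass per unit area: PW = (1/g) Σ q̄ Δp, with q in kg/kg and Δp in Pa (1 kg/m² of water = 1 mm).
Layer 1000–860 hPa: Δp = 140 hPa = 14000 Pa, q̄ = 0.02 kg/kg → 0.02 × 14000 / 9.8 = 28.57 mm
Layer 860–530 hPa: Δp = 330 hPa = 33000 Pa, q̄ = 0.0089 kg/kg → 0.0089 × 33000 / 9.8 = 29.97 mm
Layer 530–350 hPa: Δp = 180 hPa = 18000 Pa, q̄ = 0.0028 kg/kg → 0.0028 × 18000 / 9.8 = 5.14 mm
PW = 28.57 + 29.97 + 5.14 = 63.68 ≈ 63.7 mm.
Rainfall = ε × PW = 0.48 × 63.7 = 30.6 mm.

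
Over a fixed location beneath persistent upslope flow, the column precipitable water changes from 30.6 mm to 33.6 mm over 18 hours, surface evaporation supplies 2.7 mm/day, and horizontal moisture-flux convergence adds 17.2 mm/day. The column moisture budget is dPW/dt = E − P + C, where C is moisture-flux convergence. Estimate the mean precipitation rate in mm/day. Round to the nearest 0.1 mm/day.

P ≈ 15.9 mm/day

dPW/dt = (33.6 − 30.6) mm / (18/24 day) = +4.000 mm/day.
P = E + C − dPW/dt = 2.7 + (17.2) − (+4.000) = 15.9 mm/day.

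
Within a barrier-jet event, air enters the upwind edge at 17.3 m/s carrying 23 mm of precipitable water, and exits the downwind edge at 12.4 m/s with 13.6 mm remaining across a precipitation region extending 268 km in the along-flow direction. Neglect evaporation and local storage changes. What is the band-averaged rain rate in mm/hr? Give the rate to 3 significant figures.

R ≈ 3.08 mm/hr

Column moisture flux per unit crosswind length is F = V × PW.
Inflow: F_in = 17.3 × 23 = 397.9 mm·m/s
Outflow: F_out = 12.4 × 13.6 = 168.64 mm·m/s
Steady-state rate R = (F_in − F_out)/L = (397.9 − 168.64) / 268000 m = 8.554e-04 mm/s.
R = 8.554e-04 × 3600 = 3.08 mm/hr.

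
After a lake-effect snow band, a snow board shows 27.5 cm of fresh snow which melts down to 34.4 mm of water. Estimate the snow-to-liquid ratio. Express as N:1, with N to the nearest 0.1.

Ratio = snow depth / SWE = 275 mm / 34.4 mm = 8.0, i.e. 8.0:1.

ratio ≈ 8.0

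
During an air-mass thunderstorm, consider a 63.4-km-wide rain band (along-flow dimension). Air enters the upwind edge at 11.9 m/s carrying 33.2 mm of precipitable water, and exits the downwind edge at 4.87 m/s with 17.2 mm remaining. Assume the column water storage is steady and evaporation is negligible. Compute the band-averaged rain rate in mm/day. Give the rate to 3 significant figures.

Column moisture flux per unit crosswind length is F = V × PW.
Inflow: F_in = 11.9 × 33.2 = 395.08 mm·m/s
Outflow: F_out = 4.87 × 17.2 = 83.764 mm·m/s
Steady-state rate R = (F_in − F_out)/L = (395.08 − 83.764) / 63400 m = 4.910e-03 mm/s.
R = 4.910e-03 × 3600 × 24 = 424 mm/day.

R ≈ 424 mm/day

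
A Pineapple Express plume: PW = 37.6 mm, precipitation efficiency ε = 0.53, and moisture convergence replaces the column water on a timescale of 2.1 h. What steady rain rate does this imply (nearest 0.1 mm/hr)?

R ≈ 9.5 mm/hr

Each overturning extracts ε × PW = 0.53 × 37.6 = 19.928 mm.
Rate = ε·PW / τ = 19.928 / 2.1 h = 9.5 mm/hr.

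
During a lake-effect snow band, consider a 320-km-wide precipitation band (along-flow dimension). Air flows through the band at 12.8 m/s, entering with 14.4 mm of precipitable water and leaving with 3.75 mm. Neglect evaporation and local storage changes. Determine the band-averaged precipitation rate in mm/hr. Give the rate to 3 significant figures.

R ≈ 1.53 mm/hr

Column moisture flux per unit crosswind length is F = V × PW.
Inflow: F_in = 12.8 × 14.4 = 184.32 mm·m/s
Outflow: F_out = 12.8 × 3.75 = 48 mm·m/s
Steady-state rate R = (F_in − F_out)/L = (184.32 − 48) / 320000 m = 4.260e-04 mm/s.
R = 4.260e-04 × 3600 = 1.53 mm/hr.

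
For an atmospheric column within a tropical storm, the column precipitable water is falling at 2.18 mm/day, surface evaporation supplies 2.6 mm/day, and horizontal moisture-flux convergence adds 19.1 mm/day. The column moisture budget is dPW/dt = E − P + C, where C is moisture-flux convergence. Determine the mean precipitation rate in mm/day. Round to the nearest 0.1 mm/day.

dPW/dt = -2.18 mm/day.
P = E + C − dPW/dt = 2.6 + (19.1) − (-2.18) = 23.9 mm/day.

P ≈ 23.9 mm/day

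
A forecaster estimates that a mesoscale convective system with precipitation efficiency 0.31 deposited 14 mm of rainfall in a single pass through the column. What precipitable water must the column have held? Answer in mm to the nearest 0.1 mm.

PW ≈ 45.2 mm

PW = rainfall / ε = 14 / 0.31 = 45.2 mm.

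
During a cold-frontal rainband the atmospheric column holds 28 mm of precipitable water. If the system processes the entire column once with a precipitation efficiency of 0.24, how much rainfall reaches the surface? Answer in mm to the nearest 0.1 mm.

rainfall ≈ 6.7 mm

Rainfall = ε × PW = 0.24 × 28 = 6.7 mm.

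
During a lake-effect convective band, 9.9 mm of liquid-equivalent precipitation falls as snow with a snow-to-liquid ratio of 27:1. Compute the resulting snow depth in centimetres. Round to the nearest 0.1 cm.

snow depth ≈ 26.7 cm

Snow depth = liquid × ratio = 9.9 mm × 27 = 267.3 mm = 26.7 cm.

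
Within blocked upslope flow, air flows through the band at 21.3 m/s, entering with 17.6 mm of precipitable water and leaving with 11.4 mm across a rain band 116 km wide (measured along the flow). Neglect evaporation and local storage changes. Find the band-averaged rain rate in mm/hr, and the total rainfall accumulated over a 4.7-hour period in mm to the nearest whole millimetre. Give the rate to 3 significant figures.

R ≈ 4.10 mm/hr; total ≈ 19 mm

Column moisture flux per unit crosswind length is F = V × PW.
Inflow: F_in = 21.3 × 17.6 = 374.88 mm·m/s
Outflow: F_out = 21.3 × 11.4 = 242.82 mm·m/s
Steady-state rate R = (F_in − F_out)/L = (374.88 − 242.82) / 116000 m = 1.138e-03 mm/s.
R = 1.138e-03 × 3600 = 4.10 mm/hr.
Over 4.7 h: total = 4.10 × 4.7 = 19.27 ≈ 19 mm.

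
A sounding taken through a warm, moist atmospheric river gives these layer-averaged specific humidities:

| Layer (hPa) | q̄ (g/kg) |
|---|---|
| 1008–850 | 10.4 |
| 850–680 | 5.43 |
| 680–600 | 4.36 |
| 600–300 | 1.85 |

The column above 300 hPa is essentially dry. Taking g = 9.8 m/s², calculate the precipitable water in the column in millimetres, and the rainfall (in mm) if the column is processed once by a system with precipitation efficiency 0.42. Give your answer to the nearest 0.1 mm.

Precipitable water is the column-integrated vapour mass per unit area: PW = (1/g) Σ q̄ Δp, with q in kg/kg and Δp in Pa (1 kg/m² of water = 1 mm).
Layer 1008–850 hPa: Δp = 158 hPa = 15800 Pa, q̄ = 0.0104 kg/kg → 0.0104 × 15800 / 9.8 = 16.77 mm
Layer 850–680 hPa: Δp = 170 hPa = 17000 Pa, q̄ = 0.00543 kg/kg → 0.00543 × 17000 / 9.8 = 9.42 mm
Layer 680–600 hPa: Δp = 80 hPa = 8000 Pa, q̄ = 0.00436 kg/kg → 0.00436 × 8000 / 9.8 = 3.56 mm
Layer 600–300 hPa: Δp = 300 hPa = 30000 Pa, q̄ = 0.00185 kg/kg → 0.00185 × 30000 / 9.8 = 5.66 mm
PW = 16.77 + 9.42 + 3.56 + 5.66 = 35.41 ≈ 35.4 mm.
Rainfall = ε × PW = 0.42 × 35.4 = 14.9 mm.

PW ≈ 35.4 mm; rainfall ≈ 14.9 mm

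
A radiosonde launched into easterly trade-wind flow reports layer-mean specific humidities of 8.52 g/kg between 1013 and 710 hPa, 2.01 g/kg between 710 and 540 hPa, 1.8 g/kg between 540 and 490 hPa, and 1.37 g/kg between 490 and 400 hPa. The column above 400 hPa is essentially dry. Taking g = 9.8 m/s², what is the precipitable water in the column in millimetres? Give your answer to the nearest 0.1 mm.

Precipitable water is the column-integrated vapour mass per unit area: PW = (1/g) Σ q̄ Δp, with q in kg/kg and Δp in Pa (1 kg/m² of water = 1 mm).
Layer 1013–710 hPa: Δp = 303 hPa = 30300 Pa, q̄ = 0.00852 kg/kg → 0.00852 × 30300 / 9.8 = 26.34 mm
Layer 710–540 hPa: Δp = 170 hPa = 17000 Pa, q̄ = 0.00201 kg/kg → 0.00201 × 17000 / 9.8 = 3.49 mm
Layer 540–490 hPa: Δp = 50 hPa = 5000 Pa, q̄ = 0.0018 kg/kg → 0.0018 × 5000 / 9.8 = 0.92 mm
Layer 490–400 hPa: Δp = 90 hPa = 9000 Pa, q̄ = 0.00137 kg/kg → 0.00137 × 9000 / 9.8 = 1.26 mm
PW = 26.34 + 3.49 + 0.92 + 1.26 = 32.01 ≈ 32.0 mm.

PW ≈ 32.0 mm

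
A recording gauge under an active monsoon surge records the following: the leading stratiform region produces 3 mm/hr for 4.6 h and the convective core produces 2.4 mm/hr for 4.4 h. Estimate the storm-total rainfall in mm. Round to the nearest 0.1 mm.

total ≈ 24.4 mm

Total = Σ Rᵢ Δtᵢ = 3 × 4.6 + 2.4 × 4.4
      = 13.8 + 10.56 = 24.4 mm.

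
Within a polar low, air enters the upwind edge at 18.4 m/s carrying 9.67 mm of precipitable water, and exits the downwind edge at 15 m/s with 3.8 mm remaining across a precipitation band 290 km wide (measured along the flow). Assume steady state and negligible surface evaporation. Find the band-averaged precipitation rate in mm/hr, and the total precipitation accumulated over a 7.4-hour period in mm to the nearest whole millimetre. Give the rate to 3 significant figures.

R ≈ 1.50 mm/hr; total ≈ 11 mm

Column moisture flux per unit crosswind length is F = V × PW.
Inflow: F_in = 18.4 × 9.67 = 177.928 mm·m/s
Outflow: F_out = 15 × 3.8 = 57 mm·m/s
Steady-state rate R = (F_in − F_out)/L = (177.928 − 57) / 290000 m = 4.170e-04 mm/s.
R = 4.170e-04 × 3600 = 1.50 mm/hr.
Over 7.4 h: total = 1.50 × 7.4 = 11.1 ≈ 11 mm.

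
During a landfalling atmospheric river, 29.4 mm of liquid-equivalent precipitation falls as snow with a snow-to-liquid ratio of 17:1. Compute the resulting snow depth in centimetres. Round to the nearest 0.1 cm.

snow depth ≈ 50.0 cm

Snow depth = liquid × ratio = 29.4 mm × 17 = 499.8 mm = 50.0 cm.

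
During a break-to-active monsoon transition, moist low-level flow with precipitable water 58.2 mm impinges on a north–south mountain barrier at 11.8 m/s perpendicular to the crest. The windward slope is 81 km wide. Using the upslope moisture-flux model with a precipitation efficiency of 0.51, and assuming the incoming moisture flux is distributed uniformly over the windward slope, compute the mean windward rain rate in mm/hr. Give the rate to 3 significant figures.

R ≈ 15.6 mm/hr

Incoming column moisture flux per unit ridge length: F = V × PW = 11.8 × 58.2 = 686.76 mm·m/s.
Spread over the 81 km slope with efficiency ε = 0.51: R = ε·F/W = 0.51 × 686.76 / 81000 m = 4.324e-03 mm/s.
R = 4.324e-03 × 3600 = 15.6 mm/hr.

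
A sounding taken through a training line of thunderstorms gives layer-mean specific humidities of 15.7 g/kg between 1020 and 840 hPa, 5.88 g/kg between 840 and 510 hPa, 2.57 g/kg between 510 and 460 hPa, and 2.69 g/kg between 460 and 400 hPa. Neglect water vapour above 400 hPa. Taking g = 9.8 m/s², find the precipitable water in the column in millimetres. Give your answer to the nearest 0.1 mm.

Precipitable water is the column-integrated vapour mass per unit area: PW = (1/g) Σ q̄ Δp, with q in kg/kg and Δp in Pa (1 kg/m² of water = 1 mm).
Layer 1020–840 hPa: Δp = 180 hPa = 18000 Pa, q̄ = 0.0157 kg/kg → 0.0157 × 18000 / 9.8 = 28.84 mm
Layer 840–510 hPa: Δp = 330 hPa = 33000 Pa, q̄ = 0.00588 kg/kg → 0.00588 × 33000 / 9.8 = 19.80 mm
Layer 510–460 hPa: Δp = 50 hPa = 5000 Pa, q̄ = 0.00257 kg/kg → 0.00257 × 5000 / 9.8 = 1.31 mm
Layer 460–400 hPa: Δp = 60 hPa = 6000 Pa, q̄ = 0.00269 kg/kg → 0.00269 × 6000 / 9.8 = 1.65 mm
PW = 28.84 + 19.80 + 1.31 + 1.65 = 51.60 ≈ 51.6 mm.

PW ≈ 51.6 mm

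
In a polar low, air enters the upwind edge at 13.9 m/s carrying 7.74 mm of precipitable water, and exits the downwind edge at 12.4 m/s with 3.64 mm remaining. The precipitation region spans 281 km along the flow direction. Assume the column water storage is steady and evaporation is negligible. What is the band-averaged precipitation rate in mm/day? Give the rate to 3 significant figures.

Column moisture flux per unit crosswind length is F = V × PW.
Inflow: F_in = 13.9 × 7.74 = 107.586 mm·m/s
Outflow: F_out = 12.4 × 3.64 = 45.136 mm·m/s
Steady-state rate R = (F_in − F_out)/L = (107.586 − 45.136) / 281000 m = 2.222e-04 mm/s.
R = 2.222e-04 × 3600 × 24 = 19.2 mm/day.

R ≈ 19.2 mm/day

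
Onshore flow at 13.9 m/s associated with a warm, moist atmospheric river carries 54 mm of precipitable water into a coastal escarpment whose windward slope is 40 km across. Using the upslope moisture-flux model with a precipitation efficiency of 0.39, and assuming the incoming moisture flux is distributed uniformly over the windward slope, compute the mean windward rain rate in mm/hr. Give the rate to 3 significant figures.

Incoming column moisture flux per unit ridge length: F = V × PW = 13.9 × 54 = 750.6 mm·m/s.
Spread over the 40 km slope with efficiency ε = 0.39: R = ε·F/W = 0.39 × 750.6 / 40000 m = 7.318e-03 mm/s.
R = 7.318e-03 × 3600 = 26.3 mm/hr.

R ≈ 26.3 mm/hr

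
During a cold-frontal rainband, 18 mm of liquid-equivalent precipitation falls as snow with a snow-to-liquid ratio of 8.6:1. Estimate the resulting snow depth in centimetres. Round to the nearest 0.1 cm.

Snow depth = liquid × ratio = 18 mm × 8.6 = 154.8 mm = 15.5 cm.

snow depth ≈ 15.5 cm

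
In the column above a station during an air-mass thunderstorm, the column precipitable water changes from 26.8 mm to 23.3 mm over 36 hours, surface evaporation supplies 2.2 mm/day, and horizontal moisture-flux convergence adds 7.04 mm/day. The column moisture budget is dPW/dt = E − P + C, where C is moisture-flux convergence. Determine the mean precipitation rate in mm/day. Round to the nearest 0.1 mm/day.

P ≈ 11.6 mm/day

dPW/dt = (23.3 − 26.8) mm / (36/24 day) = -2.333 mm/day.
P = E + C − dPW/dt = 2.2 + (7.04) − (-2.333) = 11.6 mm/day.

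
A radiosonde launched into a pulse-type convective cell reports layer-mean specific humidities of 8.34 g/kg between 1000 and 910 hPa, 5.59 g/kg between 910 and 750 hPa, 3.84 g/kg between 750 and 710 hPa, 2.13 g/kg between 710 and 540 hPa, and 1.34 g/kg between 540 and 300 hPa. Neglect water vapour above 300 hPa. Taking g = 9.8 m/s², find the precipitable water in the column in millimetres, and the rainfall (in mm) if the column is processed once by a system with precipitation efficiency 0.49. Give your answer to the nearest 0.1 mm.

Precipitable water is the column-integrated vapour mass per unit area: PW = (1/g) Σ q̄ Δp, with q in kg/kg and Δp in Pa (1 kg/m² of water = 1 mm).
Layer 1000–910 hPa: Δp = 90 hPa = 9000 Pa, q̄ = 0.00834 kg/kg → 0.00834 × 9000 / 9.8 = 7.66 mm
Layer 910–750 hPa: Δp = 160 hPa = 16000 Pa, q̄ = 0.00559 kg/kg → 0.00559 × 16000 / 9.8 = 9.13 mm
Layer 750–710 hPa: Δp = 40 hPa = 4000 Pa, q̄ = 0.00384 kg/kg → 0.00384 × 4000 / 9.8 = 1.57 mm
Layer 710–540 hPa: Δp = 170 hPa = 17000 Pa, q̄ = 0.00213 kg/kg → 0.00213 × 17000 / 9.8 = 3.69 mm
Layer 540–300 hPa: Δp = 240 hPa = 24000 Pa, q̄ = 0.00134 kg/kg → 0.00134 × 24000 / 9.8 = 3.28 mm
PW = 7.66 + 9.13 + 1.57 + 3.69 + 3.28 = 25.33 ≈ 25.3 mm.
Rainfall = ε × PW = 0.49 × 25.3 = 12.4 mm.

PW ≈ 25.3 mm; rainfall ≈ 12.4 mm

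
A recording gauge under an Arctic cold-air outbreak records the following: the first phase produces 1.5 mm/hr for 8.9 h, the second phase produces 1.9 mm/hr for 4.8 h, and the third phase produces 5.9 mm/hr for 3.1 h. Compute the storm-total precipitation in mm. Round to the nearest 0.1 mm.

Total = Σ Rᵢ Δtᵢ = 1.5 × 8.9 + 1.9 × 4.8 + 5.9 × 3.1
      = 13.35 + 9.12 + 18.29 = 40.8 mm.

total ≈ 40.8 mm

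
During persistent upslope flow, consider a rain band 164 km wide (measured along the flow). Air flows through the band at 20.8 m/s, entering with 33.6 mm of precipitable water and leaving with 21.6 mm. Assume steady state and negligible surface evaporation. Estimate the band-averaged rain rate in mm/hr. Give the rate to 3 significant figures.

Column moisture flux per unit crosswind length is F = V × PW.
Inflow: F_in = 20.8 × 33.6 = 698.88 mm·m/s
Outflow: F_out = 20.8 × 21.6 = 449.28 mm·m/s
Steady-state rate R = (F_in − F_out)/L = (698.88 − 449.28) / 164000 m = 1.522e-03 mm/s.
R = 1.522e-03 × 3600 = 5.48 mm/hr.

R ≈ 5.48 mm/hr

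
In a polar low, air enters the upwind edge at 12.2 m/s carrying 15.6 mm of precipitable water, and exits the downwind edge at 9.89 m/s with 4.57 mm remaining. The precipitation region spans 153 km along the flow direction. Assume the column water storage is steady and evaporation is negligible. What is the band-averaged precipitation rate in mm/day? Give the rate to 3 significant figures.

Column moisture flux per unit crosswind length is F = V × PW.
Inflow: F_in = 12.2 × 15.6 = 190.32 mm·m/s
Outflow: F_out = 9.89 × 4.57 = 45.1973 mm·m/s
Steady-state rate R = (F_in − F_out)/L = (190.32 − 45.1973) / 153000 m = 9.485e-04 mm/s.
R = 9.485e-04 × 3600 × 24 = 82.0 mm/day.

R ≈ 82.0 mm/day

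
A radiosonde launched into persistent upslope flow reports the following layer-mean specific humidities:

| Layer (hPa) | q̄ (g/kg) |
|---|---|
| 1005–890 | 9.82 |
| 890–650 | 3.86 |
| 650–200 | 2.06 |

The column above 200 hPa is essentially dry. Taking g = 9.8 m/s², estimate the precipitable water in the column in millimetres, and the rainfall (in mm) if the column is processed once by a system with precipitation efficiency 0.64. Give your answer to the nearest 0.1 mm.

Precipitable water is the column-integrated vapour mass per unit area: PW = (1/g) Σ q̄ Δp, with q in kg/kg and Δp in Pa (1 kg/m² of water = 1 mm).
Layer 1005–890 hPa: Δp = 115 hPa = 11500 Pa, q̄ = 0.00982 kg/kg → 0.00982 × 11500 / 9.8 = 11.52 mm
Layer 890–650 hPa: Δp = 240 hPa = 24000 Pa, q̄ = 0.00386 kg/kg → 0.00386 × 24000 / 9.8 = 9.45 mm
Layer 650–200 hPa: Δp = 450 hPa = 45000 Pa, q̄ = 0.00206 kg/kg → 0.00206 × 45000 / 9.8 = 9.46 mm
PW = 11.52 + 9.45 + 9.46 = 30.43 ≈ 30.4 mm.
Rainfall = ε × PW = 0.64 × 30.4 = 19.5 mm.

PW ≈ 30.4 mm; rainfall ≈ 19.5 mm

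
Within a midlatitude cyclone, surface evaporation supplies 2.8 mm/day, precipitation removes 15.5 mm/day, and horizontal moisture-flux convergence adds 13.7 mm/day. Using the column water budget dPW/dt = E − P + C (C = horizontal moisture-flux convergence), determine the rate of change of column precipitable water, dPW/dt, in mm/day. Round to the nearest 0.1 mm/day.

dPW/dt = E − P + C = 2.8 − 15.5 + (13.7) = 1.0 mm/day.

dPW/dt ≈ 1.0 mm/day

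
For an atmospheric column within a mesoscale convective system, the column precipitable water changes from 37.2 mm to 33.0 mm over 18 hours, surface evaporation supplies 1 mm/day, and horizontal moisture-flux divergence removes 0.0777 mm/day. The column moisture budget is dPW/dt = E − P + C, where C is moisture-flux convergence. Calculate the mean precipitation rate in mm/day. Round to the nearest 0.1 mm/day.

P ≈ 6.5 mm/day

dPW/dt = (33.0 − 37.2) mm / (18/24 day) = -5.600 mm/day.
P = E + C − dPW/dt = 1 + (-0.0777) − (-5.600) = 6.5 mm/day.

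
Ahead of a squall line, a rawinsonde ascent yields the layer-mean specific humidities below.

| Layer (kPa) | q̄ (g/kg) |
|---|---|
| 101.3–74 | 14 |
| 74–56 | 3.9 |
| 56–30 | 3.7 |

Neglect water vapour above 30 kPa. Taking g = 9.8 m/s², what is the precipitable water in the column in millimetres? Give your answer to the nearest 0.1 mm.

Precipitable water is the column-integrated vapour mass per unit area: PW = (1/g) Σ q̄ Δp, with q in kg/kg and Δp in Pa (1 kg/m² of water = 1 mm).
Layer 101.3–74 kPa: Δp = 273 hPa = 27300 Pa, q̄ = 0.014 kg/kg → 0.014 × 27300 / 9.8 = 39.00 mm
Layer 74–56 kPa: Δp = 180 hPa = 18000 Pa, q̄ = 0.0039 kg/kg → 0.0039 × 18000 / 9.8 = 7.16 mm
Layer 56–30 kPa: Δp = 260 hPa = 26000 Pa, q̄ = 0.0037 kg/kg → 0.0037 × 26000 / 9.8 = 9.82 mm
PW = 39.00 + 7.16 + 9.82 = 55.98 ≈ 56.0 mm.

PW ≈ 56.0 mm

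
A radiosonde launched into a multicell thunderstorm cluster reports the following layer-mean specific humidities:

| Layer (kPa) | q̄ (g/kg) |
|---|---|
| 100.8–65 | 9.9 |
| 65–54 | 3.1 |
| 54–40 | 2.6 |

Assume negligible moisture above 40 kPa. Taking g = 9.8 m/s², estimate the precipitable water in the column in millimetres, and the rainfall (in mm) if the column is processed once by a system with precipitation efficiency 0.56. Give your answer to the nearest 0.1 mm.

Precipitable water is the column-integrated vapour mass per unit area: PW = (1/g) Σ q̄ Δp, with q in kg/kg and Δp in Pa (1 kg/m² of water = 1 mm).
Layer 100.8–65 kPa: Δp = 358 hPa = 35800 Pa, q̄ = 0.0099 kg/kg → 0.0099 × 35800 / 9.8 = 36.17 mm
Layer 65–54 kPa: Δp = 110 hPa = 11000 Pa, q̄ = 0.0031 kg/kg → 0.0031 × 11000 / 9.8 = 3.48 mm
Layer 54–40 kPa: Δp = 140 hPa = 14000 Pa, q̄ = 0.0026 kg/kg → 0.0026 × 14000 / 9.8 = 3.71 mm
PW = 36.17 + 3.48 + 3.71 = 43.36 ≈ 43.4 mm.
Rainfall = ε × PW = 0.56 × 43.4 = 24.3 mm.

PW ≈ 43.4 mm; rainfall ≈ 24.3 mm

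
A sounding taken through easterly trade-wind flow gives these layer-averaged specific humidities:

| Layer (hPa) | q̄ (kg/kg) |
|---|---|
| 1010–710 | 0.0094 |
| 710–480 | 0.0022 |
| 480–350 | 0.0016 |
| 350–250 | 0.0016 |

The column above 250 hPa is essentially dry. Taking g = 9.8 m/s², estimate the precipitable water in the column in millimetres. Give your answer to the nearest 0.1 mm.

Precipitable water is the column-integrated vapour mass per unit area: PW = (1/g) Σ q̄ Δp, with q in kg/kg and Δp in Pa (1 kg/m² of water = 1 mm).
Layer 1010–710 hPa: Δp = 300 hPa = 30000 Pa, q̄ = 0.0094 kg/kg → 0.0094 × 30000 / 9.8 = 28.78 mm
Layer 710–480 hPa: Δp = 230 hPa = 23000 Pa, q̄ = 0.0022 kg/kg → 0.0022 × 23000 / 9.8 = 5.16 mm
Layer 480–350 hPa: Δp = 130 hPa = 13000 Pa, q̄ = 0.0016 kg/kg → 0.0016 × 13000 / 9.8 = 2.12 mm
Layer 350–250 hPa: Δp = 100 hPa = 10000 Pa, q̄ = 0.0016 kg/kg → 0.0016 × 10000 / 9.8 = 1.63 mm
PW = 28.78 + 5.16 + 2.12 + 1.63 = 37.69 ≈ 37.7 mm.

PW ≈ 37.7 mm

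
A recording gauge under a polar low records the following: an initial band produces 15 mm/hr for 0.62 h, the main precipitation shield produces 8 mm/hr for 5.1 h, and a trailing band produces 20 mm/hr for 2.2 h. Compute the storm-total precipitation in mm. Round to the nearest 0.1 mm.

total ≈ 94.1 mm

Total = Σ Rᵢ Δtᵢ = 15 × 0.62 + 8 × 5.1 + 20 × 2.2
      = 9.3 + 40.8 + 44 = 94.1 mm.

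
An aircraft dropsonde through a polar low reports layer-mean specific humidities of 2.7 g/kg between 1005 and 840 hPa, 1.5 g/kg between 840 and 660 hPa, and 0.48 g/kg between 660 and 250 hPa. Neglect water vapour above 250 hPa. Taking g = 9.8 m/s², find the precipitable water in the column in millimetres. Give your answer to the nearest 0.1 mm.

Precipitable water is the column-integrated vapour mass per unit area: PW = (1/g) Σ q̄ Δp, with q in kg/kg and Δp in Pa (1 kg/m² of water = 1 mm).
Layer 1005–840 hPa: Δp = 165 hPa = 16500 Pa, q̄ = 0.0027 kg/kg → 0.0027 × 16500 / 9.8 = 4.55 mm
Layer 840–660 hPa: Δp = 180 hPa = 18000 Pa, q̄ = 0.0015 kg/kg → 0.0015 × 18000 / 9.8 = 2.76 mm
Layer 660–250 hPa: Δp = 410 hPa = 41000 Pa, q̄ = 0.00048 kg/kg → 0.00048 × 41000 / 9.8 = 2.01 mm
PW = 4.55 + 2.76 + 2.01 = 9.32 ≈ 9.3 mm.

PW ≈ 9.3 mm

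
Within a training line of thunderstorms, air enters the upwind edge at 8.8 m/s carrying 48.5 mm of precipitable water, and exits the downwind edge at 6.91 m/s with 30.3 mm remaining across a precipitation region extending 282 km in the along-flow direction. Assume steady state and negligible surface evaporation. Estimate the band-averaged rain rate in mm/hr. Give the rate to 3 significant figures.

R ≈ 2.78 mm/hr

Column moisture flux per unit crosswind length is F = V × PW.
Inflow: F_in = 8.8 × 48.5 = 426.8 mm·m/s
Outflow: F_out = 6.91 × 30.3 = 209.373 mm·m/s
Steady-state rate R = (F_in − F_out)/L = (426.8 − 209.373) / 282000 m = 7.710e-04 mm/s.
R = 7.710e-04 × 3600 = 2.78 mm/hr.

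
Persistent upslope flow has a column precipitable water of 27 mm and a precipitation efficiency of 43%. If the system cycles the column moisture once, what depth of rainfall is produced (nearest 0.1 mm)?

rainfall ≈ 11.6 mm

Rainfall = ε × PW = 0.43 × 27 = 11.6 mm.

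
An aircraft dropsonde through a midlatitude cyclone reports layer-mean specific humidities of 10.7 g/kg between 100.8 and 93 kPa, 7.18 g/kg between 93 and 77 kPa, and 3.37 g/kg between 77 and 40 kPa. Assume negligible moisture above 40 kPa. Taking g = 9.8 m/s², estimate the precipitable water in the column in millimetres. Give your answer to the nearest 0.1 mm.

PW ≈ 33.0 mm

Precipitable water is the column-integrated vapour mass per unit area: PW = (1/g) Σ q̄ Δp, with q in kg/kg and Δp in Pa (1 kg/m² of water = 1 mm).
Layer 100.8–93 kPa: Δp = 78 hPa = 7800 Pa, q̄ = 0.0107 kg/kg → 0.0107 × 7800 / 9.8 = 8.52 mm
Layer 93–77 kPa: Δp = 160 hPa = 16000 Pa, q̄ = 0.00718 kg/kg → 0.00718 × 16000 / 9.8 = 11.72 mm
Layer 77–40 kPa: Δp = 370 hPa = 37000 Pa, q̄ = 0.00337 kg/kg → 0.00337 × 37000 / 9.8 = 12.72 mm
PW = 8.52 + 11.72 + 12.72 = 32.96 ≈ 33.0 mm.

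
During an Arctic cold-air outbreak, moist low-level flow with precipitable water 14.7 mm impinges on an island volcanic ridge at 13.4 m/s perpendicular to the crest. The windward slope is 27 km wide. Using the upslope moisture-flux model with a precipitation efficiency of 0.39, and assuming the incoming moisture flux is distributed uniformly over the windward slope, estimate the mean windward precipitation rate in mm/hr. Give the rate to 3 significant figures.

Incoming column moisture flux per unit ridge length: F = V × PW = 13.4 × 14.7 = 196.98 mm·m/s.
Spread over the 27 km slope with efficiency ε = 0.39: R = ε·F/W = 0.39 × 196.98 / 27000 m = 2.845e-03 mm/s.
R = 2.845e-03 × 3600 = 10.2 mm/hr.

R ≈ 10.2 mm/hr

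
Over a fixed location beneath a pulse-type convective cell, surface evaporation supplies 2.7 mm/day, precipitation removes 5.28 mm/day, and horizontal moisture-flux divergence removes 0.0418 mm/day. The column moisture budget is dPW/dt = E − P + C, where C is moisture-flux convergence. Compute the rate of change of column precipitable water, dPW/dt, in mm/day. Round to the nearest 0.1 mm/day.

dPW/dt ≈ -2.6 mm/day

dPW/dt = E − P + C = 2.7 − 5.28 + (-0.0418) = -2.6 mm/day.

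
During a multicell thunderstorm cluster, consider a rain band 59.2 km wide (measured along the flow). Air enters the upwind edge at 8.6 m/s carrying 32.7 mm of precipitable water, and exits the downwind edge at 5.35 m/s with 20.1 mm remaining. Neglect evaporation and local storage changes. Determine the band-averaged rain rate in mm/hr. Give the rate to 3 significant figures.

R ≈ 10.6 mm/hr

Column moisture flux per unit crosswind length is F = V × PW.
Inflow: F_in = 8.6 × 32.7 = 281.22 mm·m/s
Outflow: F_out = 5.35 × 20.1 = 107.535 mm·m/s
Steady-state rate R = (F_in − F_out)/L = (281.22 − 107.535) / 59200 m = 2.934e-03 mm/s.
R = 2.934e-03 × 3600 = 10.6 mm/hr.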